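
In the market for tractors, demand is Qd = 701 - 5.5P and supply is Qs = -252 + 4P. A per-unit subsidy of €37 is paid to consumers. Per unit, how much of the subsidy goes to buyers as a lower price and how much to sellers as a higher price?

Buyers gain 296/19 per unit; sellers gain 407/19 per unit

Pre-subsidy: 701 - 5.5P = -252 + 4P gives P* = 1906/19, Q* = 2836/19.
With the rebate, buyers effectively pay Pb = Ps − 37, where Ps is the price sellers receive.
Demand in terms of Ps becomes Qd = 701 − 5.5(Ps − 37) = 904.5 - 5.5Ps. Setting this equal to supply: 904.5 - 5.5Ps = -252 + 4Ps, so Ps = 2313/19.
Buyers pay Pb = 2313/19 − 37 = 1610/19; Q' = -252 + 4·(2313/19) = 4464/19.
Buyers' price falls by P* − Pb = 1906/19 − 1610/19 = 296/19; sellers' price rises by Ps − P* = 2313/19 − 1906/19 = 407/19.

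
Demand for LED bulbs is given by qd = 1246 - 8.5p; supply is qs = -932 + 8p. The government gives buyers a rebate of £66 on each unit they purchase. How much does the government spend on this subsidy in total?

Government cost = £26136

Pre-subsidy: 1246 - 8.5p = -932 + 8p gives p* = 132, q* = 124.
With the rebate, buyers effectively pay pb = ps − 66, where ps is the price sellers receive.
Demand in terms of ps becomes qd = 1246 − 8.5(ps − 66) = 1807 - 8.5ps. Setting this equal to supply: 1807 - 8.5ps = -932 + 8ps, so ps = 166.
Buyers pay pb = 166 − 66 = 100; q' = -932 + 8·166 = 396.
Government outlay = subsidy × quantity = 66 × 396 = 26136.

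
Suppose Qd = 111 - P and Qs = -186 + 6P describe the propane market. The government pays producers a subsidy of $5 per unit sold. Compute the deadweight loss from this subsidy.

Deadweight loss = 75/7

Pre-subsidy: 111 - P = -186 + 6P gives P* = 297/7, Q* = 480/7.
With the subsidy, sellers receive Ps = Pb + 5 for each unit, where Pb is the price buyers pay.
Supply in terms of Pb becomes Qs = -186 + 6(Pb + 5) = -156 + 6Pb. Setting this equal to demand: 111 - Pb = -156 + 6Pb, so Pb = 267/7.
Sellers receive Ps = 267/7 + 5 = 302/7; Q' = 111 − 1·(267/7) = 510/7.
The subsidy expands output by 510/7 − 480/7 = 30/7 past the efficient level; on those units the gap between marginal cost and willingness to pay runs from 0 up to 5.
DWL = ½ × 5 × 30/7 = 75/7.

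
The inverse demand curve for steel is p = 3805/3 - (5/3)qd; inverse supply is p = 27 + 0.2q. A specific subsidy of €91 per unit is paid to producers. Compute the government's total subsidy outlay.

Pre-subsidy: 3805/3 - (5/3)q = 27 + 0.2q gives q* = 665 and p* = 160.
With the subsidy, sellers receive ps = pb + 91 for each unit, where pb is the price buyers pay.
On the curves, pb = 3805/3 - (5/3)q and ps = 27 + 0.2q; the wedge ps − pb = 91 gives 27 + 0.2q − (3805/3 - (5/3)q) = 91, so q' = 713.75.
Then pb = 3805/3 − (5/3)·713.75 = 78.75 and ps = 27 + 0.2·713.75 = 169.75.
Government outlay = subsidy × quantity = 91 × 713.75 = 64951.25.

Government cost = €64951.25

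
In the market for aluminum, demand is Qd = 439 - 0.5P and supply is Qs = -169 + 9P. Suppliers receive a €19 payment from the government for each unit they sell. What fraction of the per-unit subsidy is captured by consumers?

Consumer share = 18/19

Pre-subsidy: 439 - 0.5P = -169 + 9P gives P* = 64, Q* = 407.
With the subsidy, sellers receive Ps = Pb + 19 for each unit, where Pb is the price buyers pay.
Supply in terms of Pb becomes Qs = -169 + 9(Pb + 19) = 2 + 9Pb. Setting this equal to demand: 439 - 0.5Pb = 2 + 9Pb, so Pb = 46.
Sellers receive Ps = 46 + 19 = 65; Q' = 439 − 0.5·46 = 416.
Buyers' price falls by P* − Pb = 64 − 46 = 18; sellers' price rises by Ps − P* = 65 − 64 = 1.
So consumers capture 18/19 = 18/19 of each unit of subsidy.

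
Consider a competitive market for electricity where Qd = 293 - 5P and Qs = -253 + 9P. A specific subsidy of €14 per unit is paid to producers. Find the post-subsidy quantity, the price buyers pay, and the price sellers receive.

Q' = 143; buyers pay €30; sellers receive €44

Pre-subsidy: 293 - 5P = -253 + 9P gives P* = 39, Q* = 98.
With the subsidy, sellers receive Ps = Pb + 14 for each unit, where Pb is the price buyers pay.
Supply in terms of Pb becomes Qs = -253 + 9(Pb + 14) = -127 + 9Pb. Setting this equal to demand: 293 - 5Pb = -127 + 9Pb, so Pb = 30.
Sellers receive Ps = 30 + 14 = 44; Q' = 293 − 5·30 = 143.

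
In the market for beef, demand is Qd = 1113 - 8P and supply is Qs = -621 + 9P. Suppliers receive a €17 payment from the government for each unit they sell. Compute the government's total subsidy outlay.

Government cost = €6273

Pre-subsidy: 1113 - 8P = -621 + 9P gives P* = 102, Q* = 297.
With the subsidy, sellers receive Ps = Pb + 17 for each unit, where Pb is the price buyers pay.
Supply in terms of Pb becomes Qs = -621 + 9(Pb + 17) = -468 + 9Pb. Setting this equal to demand: 1113 - 8Pb = -468 + 9Pb, so Pb = 93.
Sellers receive Ps = 93 + 17 = 110; Q' = 1113 − 8·93 = 369.
Government outlay = subsidy × quantity = 17 × 369 = 6273.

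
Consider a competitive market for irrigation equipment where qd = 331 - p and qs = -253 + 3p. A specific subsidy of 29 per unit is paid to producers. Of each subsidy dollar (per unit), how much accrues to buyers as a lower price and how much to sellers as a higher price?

Pre-subsidy: 331 - p = -253 + 3p gives p* = 146, q* = 185.
With the subsidy, sellers receive ps = pb + 29 for each unit, where pb is the price buyers pay.
Supply in terms of pb becomes qs = -253 + 3(pb + 29) = -166 + 3pb. Setting this equal to demand: 331 - pb = -166 + 3pb, so pb = 124.25.
Sellers receive ps = 124.25 + 29 = 153.25; q' = 331 − 1·124.25 = 206.75.
Buyers' price falls by p* − pb = 146 − 124.25 = 21.75; sellers' price rises by ps − p* = 153.25 − 146 = 7.25.

Buyers gain 21.75 per unit; sellers gain 7.25 per unit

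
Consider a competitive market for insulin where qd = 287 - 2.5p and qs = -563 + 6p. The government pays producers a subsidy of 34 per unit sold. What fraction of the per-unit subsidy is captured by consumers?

Consumer share = 12/17

Pre-subsidy: 287 - 2.5p = -563 + 6p gives p* = 100, q* = 37.
With the subsidy, sellers receive ps = pb + 34 for each unit, where pb is the price buyers pay.
Supply in terms of pb becomes qs = -563 + 6(pb + 34) = -359 + 6pb. Setting this equal to demand: 287 - 2.5pb = -359 + 6pb, so pb = 76.
Sellers receive ps = 76 + 34 = 110; q' = 287 − 2.5·76 = 97.
Buyers' price falls by p* − pb = 100 − 76 = 24; sellers' price rises by ps − p* = 110 − 100 = 10.
So consumers capture 24/34 = 12/17 of each unit of subsidy.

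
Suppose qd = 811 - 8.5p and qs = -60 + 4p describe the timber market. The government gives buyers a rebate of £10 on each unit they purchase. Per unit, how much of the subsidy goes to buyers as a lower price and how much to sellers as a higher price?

Buyers gain £3.2 per unit; sellers gain £6.8 per unit

Pre-subsidy: 811 - 8.5p = -60 + 4p gives p* = 69.68, q* = 218.72.
With the rebate, buyers effectively pay pb = ps − 10, where ps is the price sellers receive.
Demand in terms of ps becomes qd = 811 − 8.5(ps − 10) = 896 - 8.5ps. Setting this equal to supply: 896 - 8.5ps = -60 + 4ps, so ps = 76.48.
Buyers pay pb = 76.48 − 10 = 66.48; q' = -60 + 4·76.48 = 245.92.
Buyers' price falls by p* − pb = 69.68 − 66.48 = 3.2; sellers' price rises by ps − p* = 76.48 − 69.68 = 6.8.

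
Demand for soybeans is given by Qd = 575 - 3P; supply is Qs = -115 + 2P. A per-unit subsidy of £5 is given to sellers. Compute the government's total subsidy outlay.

Pre-subsidy: 575 - 3P = -115 + 2P gives P* = 138, Q* = 161.
With the subsidy, sellers receive Ps = Pb + 5 for each unit, where Pb is the price buyers pay.
Supply in terms of Pb becomes Qs = -115 + 2(Pb + 5) = -105 + 2Pb. Setting this equal to demand: 575 - 3Pb = -105 + 2Pb, so Pb = 136.
Sellers receive Ps = 136 + 5 = 141; Q' = 575 − 3·136 = 167.
Government outlay = subsidy × quantity = 5 × 167 = 835.

Government cost = £835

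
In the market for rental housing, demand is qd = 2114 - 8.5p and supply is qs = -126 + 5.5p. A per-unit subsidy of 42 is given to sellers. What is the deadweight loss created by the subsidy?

Deadweight loss = 2945.25

Pre-subsidy: 2114 - 8.5p = -126 + 5.5p gives p* = 160, q* = 754.
With the subsidy, sellers receive ps = pb + 42 for each unit, where pb is the price buyers pay.
Supply in terms of pb becomes qs = -126 + 5.5(pb + 42) = 105 + 5.5pb. Setting this equal to demand: 2114 - 8.5pb = 105 + 5.5pb, so pb = 143.5.
Sellers receive ps = 143.5 + 42 = 185.5; q' = 2114 − 8.5·143.5 = 894.25.
The subsidy expands output by 894.25 − 754 = 140.25 past the efficient level; on those units the gap between marginal cost and willingness to pay runs from 0 up to 42.
DWL = ½ × 42 × 140.25 = 2945.25.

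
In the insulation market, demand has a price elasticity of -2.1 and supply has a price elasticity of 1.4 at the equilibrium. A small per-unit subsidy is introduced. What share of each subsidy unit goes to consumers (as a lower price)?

Consumer share = 0.4

For a small subsidy around the equilibrium, the benefit split depends on the relative slopes, which at a point are proportional to the elasticities.
Buyer share = εs/(εs + |εd|) = 1.4/(1.4 + 2.1) = 0.4; seller share = |εd|/(εs + |εd|) = 0.6.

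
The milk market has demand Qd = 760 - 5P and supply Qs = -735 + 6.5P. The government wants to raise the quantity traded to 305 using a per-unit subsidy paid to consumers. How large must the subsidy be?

Required subsidy s = 69 per unit

At Q = 305, invert demand for the buyer price: Pb = (760 − 305)/5 = 91; invert supply for the seller price: Ps = (305 − (-735))/6.5 = 160.
The subsidy must fill the gap: s = Ps − Pb = 160 − 91 = 69.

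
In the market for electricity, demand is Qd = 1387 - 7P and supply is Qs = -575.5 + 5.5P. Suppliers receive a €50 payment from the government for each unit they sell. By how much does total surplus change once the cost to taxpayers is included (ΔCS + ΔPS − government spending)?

Net change in total surplus = -€3850

Pre-subsidy: 1387 - 7P = -575.5 + 5.5P gives P* = 157, Q* = 288.
With the subsidy, sellers receive Ps = Pb + 50 for each unit, where Pb is the price buyers pay.
Supply in terms of Pb becomes Qs = -575.5 + 5.5(Pb + 50) = -300.5 + 5.5Pb. Setting this equal to demand: 1387 - 7Pb = -300.5 + 5.5Pb, so Pb = 135.
Sellers receive Ps = 135 + 50 = 185; Q' = 1387 − 7·135 = 442.
ΔCS = ½(288 + 442)(157 − 135) = 8030; ΔPS = ½(288 + 442)(185 − 157) = 10220.
Government spending = 50 × 442 = 22100.
Net change = 8030 + 10220 − 22100 = -3850. The loss equals the DWL triangle ½·50·154.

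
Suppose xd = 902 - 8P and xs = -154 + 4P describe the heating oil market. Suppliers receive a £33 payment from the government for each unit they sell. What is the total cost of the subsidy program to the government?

Pre-subsidy: 902 - 8P = -154 + 4P gives P* = 88, x* = 198.
With the subsidy, sellers receive Ps = Pb + 33 for each unit, where Pb is the price buyers pay.
Supply in terms of Pb becomes xs = -154 + 4(Pb + 33) = -22 + 4Pb. Setting this equal to demand: 902 - 8Pb = -22 + 4Pb, so Pb = 77.
Sellers receive Ps = 77 + 33 = 110; x' = 902 − 8·77 = 286.
Government outlay = subsidy × quantity = 33 × 286 = 9438.

Government cost = £9438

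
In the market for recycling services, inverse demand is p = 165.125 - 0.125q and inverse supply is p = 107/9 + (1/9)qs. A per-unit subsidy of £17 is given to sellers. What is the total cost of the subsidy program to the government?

Pre-subsidy: 165.125 - 0.125q = 107/9 + (1/9)q gives q* = 649 and p* = 84.
With the subsidy, sellers receive ps = pb + 17 for each unit, where pb is the price buyers pay.
On the curves, pb = 165.125 - 0.125q and ps = 107/9 + (1/9)q; the wedge ps − pb = 17 gives 107/9 + (1/9)q − (165.125 - 0.125q) = 17, so q' = 721.
Then pb = 165.125 − 0.125·721 = 75 and ps = 107/9 + (1/9)·721 = 92.
Government outlay = subsidy × quantity = 17 × 721 = 12257.

Government cost = £12257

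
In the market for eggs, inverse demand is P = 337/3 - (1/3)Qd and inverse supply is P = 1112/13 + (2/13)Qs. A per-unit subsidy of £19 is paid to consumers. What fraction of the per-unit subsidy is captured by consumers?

Consumer share = 13/19

Pre-subsidy: 337/3 - (1/3)Q = 1112/13 + (2/13)Q gives Q* = 55 and P* = 94.
With the rebate, buyers effectively pay Pb = Ps − 19, where Ps is the price sellers receive.
On the curves, Pb = 337/3 - (1/3)Q and Ps = 1112/13 + (2/13)Q; the wedge Ps − Pb = 19 gives 1112/13 + (2/13)Q − (337/3 - (1/3)Q) = 19, so Q' = 94.
Then Pb = 337/3 − (1/3)·94 = 81 and Ps = 1112/13 + (2/13)·94 = 100.
Buyers' price falls by P* − Pb = 94 − 81 = 13; sellers' price rises by Ps − P* = 100 − 94 = 6.
So consumers capture 13/19 = 13/19 of each unit of subsidy.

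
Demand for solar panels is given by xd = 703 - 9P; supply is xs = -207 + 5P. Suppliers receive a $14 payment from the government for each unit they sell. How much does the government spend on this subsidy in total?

Government cost = $2282

Pre-subsidy: 703 - 9P = -207 + 5P gives P* = 65, x* = 118.
With the subsidy, sellers receive Ps = Pb + 14 for each unit, where Pb is the price buyers pay.
Supply in terms of Pb becomes xs = -207 + 5(Pb + 14) = -137 + 5Pb. Setting this equal to demand: 703 - 9Pb = -137 + 5Pb, so Pb = 60.
Sellers receive Ps = 60 + 14 = 74; x' = 703 − 9·60 = 163.
Government outlay = subsidy × quantity = 14 × 163 = 2282.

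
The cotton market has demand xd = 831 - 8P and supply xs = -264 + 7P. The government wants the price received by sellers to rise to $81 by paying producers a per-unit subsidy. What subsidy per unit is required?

Required subsidy s = $15 per unit

At a seller price of 81, quantity supplied is -264 + 7·81 = 303.
Buyers absorb 303 only when they pay Pb with 831 − 8·Pb = 303, i.e. Pb = 66.
s = Ps − Pb = 81 − 66 = 15.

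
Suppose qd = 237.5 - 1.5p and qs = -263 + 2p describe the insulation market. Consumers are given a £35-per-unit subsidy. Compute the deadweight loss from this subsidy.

Pre-subsidy: 237.5 - 1.5p = -263 + 2p gives p* = 143, q* = 23.
With the rebate, buyers effectively pay pb = ps − 35, where ps is the price sellers receive.
Demand in terms of ps becomes qd = 237.5 − 1.5(ps − 35) = 290 - 1.5ps. Setting this equal to supply: 290 - 1.5ps = -263 + 2ps, so ps = 158.
Buyers pay pb = 158 − 35 = 123; q' = -263 + 2·158 = 53.
The subsidy expands output by 53 − 23 = 30 past the efficient level; on those units the gap between marginal cost and willingness to pay runs from 0 up to 35.
DWL = ½ × 35 × 30 = 525.

Deadweight loss = £525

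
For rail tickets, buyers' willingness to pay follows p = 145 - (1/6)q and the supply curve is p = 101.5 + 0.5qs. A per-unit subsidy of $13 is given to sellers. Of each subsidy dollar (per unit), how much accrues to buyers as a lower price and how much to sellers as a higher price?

Buyers gain $3.25 per unit; sellers gain $9.75 per unit

Pre-subsidy: 145 - (1/6)q = 101.5 + 0.5q gives q* = 65.25 and p* = 134.125.
With the subsidy, sellers receive ps = pb + 13 for each unit, where pb is the price buyers pay.
On the curves, pb = 145 - (1/6)q and ps = 101.5 + 0.5q; the wedge ps − pb = 13 gives 101.5 + 0.5q − (145 - (1/6)q) = 13, so q' = 84.75.
Then pb = 145 − (1/6)·84.75 = 130.875 and ps = 101.5 + 0.5·84.75 = 143.875.
Buyers' price falls by p* − pb = 134.125 − 130.875 = 3.25; sellers' price rises by ps − p* = 143.875 − 134.125 = 9.75.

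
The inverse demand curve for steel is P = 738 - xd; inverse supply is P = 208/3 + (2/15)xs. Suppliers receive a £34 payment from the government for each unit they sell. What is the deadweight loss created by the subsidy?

Pre-subsidy: 738 - x = 208/3 + (2/15)x gives x* = 590 and P* = 148.
With the subsidy, sellers receive Ps = Pb + 34 for each unit, where Pb is the price buyers pay.
On the curves, Pb = 738 - x and Ps = 208/3 + (2/15)x; the wedge Ps − Pb = 34 gives 208/3 + (2/15)x − (738 - x) = 34, so x' = 620.
Then Pb = 738 − 1·620 = 118 and Ps = 208/3 + (2/15)·620 = 152.
The subsidy expands output by 620 − 590 = 30 past the efficient level; on those units the gap between marginal cost and willingness to pay runs from 0 up to 34.
DWL = ½ × 34 × 30 = 510.

Deadweight loss = £510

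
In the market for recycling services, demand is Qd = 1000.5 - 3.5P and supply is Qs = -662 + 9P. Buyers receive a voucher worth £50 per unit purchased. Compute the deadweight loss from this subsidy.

Deadweight loss = £3150

Pre-subsidy: 1000.5 - 3.5P = -662 + 9P gives P* = 133, Q* = 535.
With the rebate, buyers effectively pay Pb = Ps − 50, where Ps is the price sellers receive.
Demand in terms of Ps becomes Qd = 1000.5 − 3.5(Ps − 50) = 1175.5 - 3.5Ps. Setting this equal to supply: 1175.5 - 3.5Ps = -662 + 9Ps, so Ps = 147.
Buyers pay Pb = 147 − 50 = 97; Q' = -662 + 9·147 = 661.
The subsidy expands output by 661 − 535 = 126 past the efficient level; on those units the gap between marginal cost and willingness to pay runs from 0 up to 50.
DWL = ½ × 50 × 126 = 3150.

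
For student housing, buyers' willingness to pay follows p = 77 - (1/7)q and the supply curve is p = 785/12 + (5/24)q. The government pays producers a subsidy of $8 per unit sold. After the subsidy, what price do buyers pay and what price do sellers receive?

Pre-subsidy: 77 - (1/7)q = 785/12 + (5/24)q gives q* = 1946/59 and p* = 4265/59.
With the subsidy, sellers receive ps = pb + 8 for each unit, where pb is the price buyers pay.
On the curves, pb = 77 - (1/7)q and ps = 785/12 + (5/24)q; the wedge ps − pb = 8 gives 785/12 + (5/24)q − (77 - (1/7)q) = 8, so q' = 3290/59.
Then pb = 77 − (1/7)·(3290/59) = 4073/59 and ps = 785/12 + (5/24)·(3290/59) = 4545/59.

Buyers pay 4073/59; sellers receive 4545/59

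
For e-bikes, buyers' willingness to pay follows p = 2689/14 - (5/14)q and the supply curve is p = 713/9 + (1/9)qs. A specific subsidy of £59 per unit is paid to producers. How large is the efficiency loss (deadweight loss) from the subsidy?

Deadweight loss = £3717

Pre-subsidy: 2689/14 - (5/14)q = 713/9 + (1/9)q gives q* = 241 and p* = 106.
With the subsidy, sellers receive ps = pb + 59 for each unit, where pb is the price buyers pay.
On the curves, pb = 2689/14 - (5/14)q and ps = 713/9 + (1/9)q; the wedge ps − pb = 59 gives 713/9 + (1/9)q − (2689/14 - (5/14)q) = 59, so q' = 367.
Then pb = 2689/14 − (5/14)·367 = 61 and ps = 713/9 + (1/9)·367 = 120.
The subsidy expands output by 367 − 241 = 126 past the efficient level; on those units the gap between marginal cost and willingness to pay runs from 0 up to 59.
DWL = ½ × 59 × 126 = 3717.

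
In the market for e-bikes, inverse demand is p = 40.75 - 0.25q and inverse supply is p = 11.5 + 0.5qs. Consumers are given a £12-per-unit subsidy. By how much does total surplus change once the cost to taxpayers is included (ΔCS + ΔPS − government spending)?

Net change in total surplus = -£96

Pre-subsidy: 40.75 - 0.25q = 11.5 + 0.5q gives q* = 39 and p* = 31.
With the rebate, buyers effectively pay pb = ps − 12, where ps is the price sellers receive.
On the curves, pb = 40.75 - 0.25q and ps = 11.5 + 0.5q; the wedge ps − pb = 12 gives 11.5 + 0.5q − (40.75 - 0.25q) = 12, so q' = 55.
Then pb = 40.75 − 0.25·55 = 27 and ps = 11.5 + 0.5·55 = 39.
ΔCS = ½(39 + 55)(31 − 27) = 188; ΔPS = ½(39 + 55)(39 − 31) = 376.
Government spending = 12 × 55 = 660.
Net change = 188 + 376 − 660 = -96. The loss equals the DWL triangle ½·12·16.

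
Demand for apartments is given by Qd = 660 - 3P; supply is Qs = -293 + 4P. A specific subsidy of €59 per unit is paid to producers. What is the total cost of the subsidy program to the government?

Government cost = 145671/7

Pre-subsidy: 660 - 3P = -293 + 4P gives P* = 953/7, Q* = 1761/7.
With the subsidy, sellers receive Ps = Pb + 59 for each unit, where Pb is the price buyers pay.
Supply in terms of Pb becomes Qs = -293 + 4(Pb + 59) = -57 + 4Pb. Setting this equal to demand: 660 - 3Pb = -57 + 4Pb, so Pb = 717/7.
Sellers receive Ps = 717/7 + 59 = 1130/7; Q' = 660 − 3·(717/7) = 2469/7.
Government outlay = subsidy × quantity = 59 × 2469/7 = 145671/7.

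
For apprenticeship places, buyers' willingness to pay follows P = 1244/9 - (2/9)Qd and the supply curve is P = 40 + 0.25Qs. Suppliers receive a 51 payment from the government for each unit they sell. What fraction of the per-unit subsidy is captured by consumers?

Pre-subsidy: 1244/9 - (2/9)Q = 40 + 0.25Q gives Q* = 208 and P* = 92.
With the subsidy, sellers receive Ps = Pb + 51 for each unit, where Pb is the price buyers pay.
On the curves, Pb = 1244/9 - (2/9)Q and Ps = 40 + 0.25Q; the wedge Ps − Pb = 51 gives 40 + 0.25Q − (1244/9 - (2/9)Q) = 51, so Q' = 316.
Then Pb = 1244/9 − (2/9)·316 = 68 and Ps = 40 + 0.25·316 = 119.
Buyers' price falls by P* − Pb = 92 − 68 = 24; sellers' price rises by Ps − P* = 119 − 92 = 27.
So consumers capture 24/51 = 8/17 of each unit of subsidy.

Consumer share = 8/17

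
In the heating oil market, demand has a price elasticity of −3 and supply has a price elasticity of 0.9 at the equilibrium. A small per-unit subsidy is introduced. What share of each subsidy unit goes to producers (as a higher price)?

For a small subsidy around the equilibrium, the benefit split depends on the relative slopes, which at a point are proportional to the elasticities.
Buyer share = εs/(εs + |εd|) = 0.9/(0.9 + 3) = 3/13; seller share = |εd|/(εs + |εd|) = 10/13.
So producers capture 10/13 of the subsidy.

Producer share = 10/13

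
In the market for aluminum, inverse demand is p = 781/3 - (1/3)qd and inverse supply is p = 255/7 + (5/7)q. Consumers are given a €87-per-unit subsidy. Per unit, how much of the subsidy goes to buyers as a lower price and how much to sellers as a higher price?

Buyers gain 609/22 per unit; sellers gain 1305/22 per unit

Pre-subsidy: 781/3 - (1/3)q = 255/7 + (5/7)q gives q* = 2351/11 and p* = 2080/11.
With the rebate, buyers effectively pay pb = ps − 87, where ps is the price sellers receive.
On the curves, pb = 781/3 - (1/3)q and ps = 255/7 + (5/7)q; the wedge ps − pb = 87 gives 255/7 + (5/7)q − (781/3 - (1/3)q) = 87, so q' = 6529/22.
Then pb = 781/3 − (1/3)·(6529/22) = 3551/22 and ps = 255/7 + (5/7)·(6529/22) = 5465/22.
Buyers' price falls by p* − pb = 2080/11 − 3551/22 = 609/22; sellers' price rises by ps − p* = 5465/22 − 2080/11 = 1305/22.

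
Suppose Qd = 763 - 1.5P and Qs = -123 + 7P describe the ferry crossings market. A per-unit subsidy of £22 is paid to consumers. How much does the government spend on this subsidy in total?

Government cost = 237050/17

Pre-subsidy: 763 - 1.5P = -123 + 7P gives P* = 1772/17, Q* = 10313/17.
With the rebate, buyers effectively pay Pb = Ps − 22, where Ps is the price sellers receive.
Demand in terms of Ps becomes Qd = 763 − 1.5(Ps − 22) = 796 - 1.5Ps. Setting this equal to supply: 796 - 1.5Ps = -123 + 7Ps, so Ps = 1838/17.
Buyers pay Pb = 1838/17 − 22 = 1464/17; Q' = -123 + 7·(1838/17) = 10775/17.
Government outlay = subsidy × quantity = 22 × 10775/17 = 237050/17.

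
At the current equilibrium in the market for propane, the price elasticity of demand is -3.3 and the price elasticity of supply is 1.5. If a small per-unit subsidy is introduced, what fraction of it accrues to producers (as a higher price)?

Producer share = 0.6875

For a small subsidy around the equilibrium, the benefit split depends on the relative slopes, which at a point are proportional to the elasticities.
Buyer share = εs/(εs + |εd|) = 1.5/(1.5 + 3.3) = 0.3125; seller share = |εd|/(εs + |εd|) = 0.6875.
So producers capture 0.6875 of the subsidy.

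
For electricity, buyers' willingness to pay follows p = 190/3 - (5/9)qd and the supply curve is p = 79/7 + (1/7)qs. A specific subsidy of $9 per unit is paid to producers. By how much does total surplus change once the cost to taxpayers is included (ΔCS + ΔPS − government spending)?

Pre-subsidy: 190/3 - (5/9)q = 79/7 + (1/7)q gives q* = 3279/44 and p* = 965/44.
With the subsidy, sellers receive ps = pb + 9 for each unit, where pb is the price buyers pay.
On the curves, pb = 190/3 - (5/9)q and ps = 79/7 + (1/7)q; the wedge ps − pb = 9 gives 79/7 + (1/7)q − (190/3 - (5/9)q) = 9, so q' = 1923/22.
Then pb = 190/3 − (5/9)·(1923/22) = 325/22 and ps = 79/7 + (1/7)·(1923/22) = 523/22.
ΔCS = ½(3279/44 + 1923/22)(965/44 − 325/22) = 2244375/3872; ΔPS = ½(3279/44 + 1923/22)(523/22 − 965/44) = 577125/3872.
Government spending = 9 × 1923/22 = 17307/22.
Net change = 2244375/3872 + 577125/3872 − 17307/22 = -5103/88. The loss equals the DWL triangle ½·9·567/44.

Net change in total surplus = -5103/88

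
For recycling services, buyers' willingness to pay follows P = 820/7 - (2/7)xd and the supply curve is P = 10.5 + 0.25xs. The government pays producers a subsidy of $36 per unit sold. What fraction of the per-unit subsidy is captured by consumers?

Consumer share = 8/15

Pre-subsidy: 820/7 - (2/7)x = 10.5 + 0.25x gives x* = 2986/15 and P* = 904/15.
With the subsidy, sellers receive Ps = Pb + 36 for each unit, where Pb is the price buyers pay.
On the curves, Pb = 820/7 - (2/7)x and Ps = 10.5 + 0.25x; the wedge Ps − Pb = 36 gives 10.5 + 0.25x − (820/7 - (2/7)x) = 36, so x' = 3994/15.
Then Pb = 820/7 − (2/7)·(3994/15) = 616/15 and Ps = 10.5 + 0.25·(3994/15) = 1156/15.
Buyers' price falls by P* − Pb = 904/15 − 616/15 = 19.2; sellers' price rises by Ps − P* = 1156/15 − 904/15 = 16.8.
So consumers capture 19.2/36 = 8/15 of each unit of subsidy.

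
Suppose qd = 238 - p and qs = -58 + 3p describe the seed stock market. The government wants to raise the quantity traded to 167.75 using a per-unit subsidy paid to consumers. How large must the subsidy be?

Required subsidy s = 5 per unit

At q = 167.75, invert demand for the buyer price: pb = (238 − 167.75)/1 = 70.25; invert supply for the seller price: ps = (167.75 − (-58))/3 = 75.25.
The subsidy must fill the gap: s = ps − pb = 75.25 − 70.25 = 5.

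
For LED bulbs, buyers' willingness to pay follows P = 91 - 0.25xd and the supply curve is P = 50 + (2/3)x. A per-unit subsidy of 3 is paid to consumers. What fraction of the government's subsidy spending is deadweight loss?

Pre-subsidy: 91 - 0.25x = 50 + (2/3)x gives x* = 492/11 and P* = 878/11.
With the rebate, buyers effectively pay Pb = Ps − 3, where Ps is the price sellers receive.
On the curves, Pb = 91 - 0.25x and Ps = 50 + (2/3)x; the wedge Ps − Pb = 3 gives 50 + (2/3)x − (91 - 0.25x) = 3, so x' = 48.
Then Pb = 91 − 0.25·48 = 79 and Ps = 50 + (2/3)·48 = 82.
ΔCS = ½(492/11 + 48)(878/11 − 79) = 4590/121; ΔPS = ½(492/11 + 48)(82 − 878/11) = 12240/121.
Government spending = 3 × 48 = 144.
DWL = ½ × 3 × (48 − 492/11) = 54/11; fraction = (54/11) / 144 = 3/88.

DWL / government spending = 3/88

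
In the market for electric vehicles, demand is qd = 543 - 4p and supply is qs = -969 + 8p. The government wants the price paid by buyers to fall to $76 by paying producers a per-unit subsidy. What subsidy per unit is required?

At a buyer price of 76, quantity demanded is 543 − 4·76 = 239.
Sellers supply 239 only when they receive ps with -969 + 8·ps = 239, i.e. ps = 151.
s = ps − pb = 151 − 76 = 75.

Required subsidy s = $75 per unit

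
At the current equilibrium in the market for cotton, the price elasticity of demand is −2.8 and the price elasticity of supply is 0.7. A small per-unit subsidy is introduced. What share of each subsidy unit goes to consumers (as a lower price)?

For a small subsidy around the equilibrium, the benefit split depends on the relative slopes, which at a point are proportional to the elasticities.
Buyer share = εs/(εs + |εd|) = 0.7/(0.7 + 2.8) = 0.2; seller share = |εd|/(εs + |εd|) = 0.8.

Consumer share = 0.2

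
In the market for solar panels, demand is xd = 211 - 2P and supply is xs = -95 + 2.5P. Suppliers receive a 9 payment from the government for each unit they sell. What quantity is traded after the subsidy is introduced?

x' = 85

Pre-subsidy: 211 - 2P = -95 + 2.5P gives P* = 68, x* = 75.
With the subsidy, sellers receive Ps = Pb + 9 for each unit, where Pb is the price buyers pay.
Supply in terms of Pb becomes xs = -95 + 2.5(Pb + 9) = -72.5 + 2.5Pb. Setting this equal to demand: 211 - 2Pb = -72.5 + 2.5Pb, so Pb = 63.
Sellers receive Ps = 63 + 9 = 72; x' = 211 − 2·63 = 85.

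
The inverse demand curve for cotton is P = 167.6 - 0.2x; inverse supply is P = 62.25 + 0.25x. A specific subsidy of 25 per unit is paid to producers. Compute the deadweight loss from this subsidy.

Deadweight loss = 6250/9

Pre-subsidy: 167.6 - 0.2x = 62.25 + 0.25x gives x* = 2107/9 and P* = 1087/9.
With the subsidy, sellers receive Ps = Pb + 25 for each unit, where Pb is the price buyers pay.
On the curves, Pb = 167.6 - 0.2x and Ps = 62.25 + 0.25x; the wedge Ps − Pb = 25 gives 62.25 + 0.25x − (167.6 - 0.2x) = 25, so x' = 869/3.
Then Pb = 167.6 − 0.2·(869/3) = 329/3 and Ps = 62.25 + 0.25·(869/3) = 404/3.
The subsidy expands output by 869/3 − 2107/9 = 500/9 past the efficient level; on those units the gap between marginal cost and willingness to pay runs from 0 up to 25.
DWL = ½ × 25 × 500/9 = 6250/9.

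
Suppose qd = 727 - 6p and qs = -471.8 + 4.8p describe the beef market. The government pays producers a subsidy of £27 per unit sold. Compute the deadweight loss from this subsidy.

Pre-subsidy: 727 - 6p = -471.8 + 4.8p gives p* = 111, q* = 61.
With the subsidy, sellers receive ps = pb + 27 for each unit, where pb is the price buyers pay.
Supply in terms of pb becomes qs = -471.8 + 4.8(pb + 27) = -342.2 + 4.8pb. Setting this equal to demand: 727 - 6pb = -342.2 + 4.8pb, so pb = 99.
Sellers receive ps = 99 + 27 = 126; q' = 727 − 6·99 = 133.
The subsidy expands output by 133 − 61 = 72 past the efficient level; on those units the gap between marginal cost and willingness to pay runs from 0 up to 27.
DWL = ½ × 27 × 72 = 972.

Deadweight loss = £972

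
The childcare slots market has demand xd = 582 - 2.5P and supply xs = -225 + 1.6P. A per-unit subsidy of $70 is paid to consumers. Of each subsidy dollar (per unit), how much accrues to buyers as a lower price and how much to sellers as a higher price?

Pre-subsidy: 582 - 2.5P = -225 + 1.6P gives P* = 8070/41, x* = 3687/41.
With the rebate, buyers effectively pay Pb = Ps − 70, where Ps is the price sellers receive.
Demand in terms of Ps becomes xd = 582 − 2.5(Ps − 70) = 757 - 2.5Ps. Setting this equal to supply: 757 - 2.5Ps = -225 + 1.6Ps, so Ps = 9820/41.
Buyers pay Pb = 9820/41 − 70 = 6950/41; x' = -225 + 1.6·(9820/41) = 6487/41.
Buyers' price falls by P* − Pb = 8070/41 − 6950/41 = 1120/41; sellers' price rises by Ps − P* = 9820/41 − 8070/41 = 1750/41.

Buyers gain 1120/41 per unit; sellers gain 1750/41 per unit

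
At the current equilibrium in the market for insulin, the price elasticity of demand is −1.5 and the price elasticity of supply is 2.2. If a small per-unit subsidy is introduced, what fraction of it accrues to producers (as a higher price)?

For a small subsidy around the equilibrium, the benefit split depends on the relative slopes, which at a point are proportional to the elasticities.
Buyer share = εs/(εs + |εd|) = 2.2/(2.2 + 1.5) = 22/37; seller share = |εd|/(εs + |εd|) = 15/37.
So producers capture 15/37 of the subsidy.

Producer share = 15/37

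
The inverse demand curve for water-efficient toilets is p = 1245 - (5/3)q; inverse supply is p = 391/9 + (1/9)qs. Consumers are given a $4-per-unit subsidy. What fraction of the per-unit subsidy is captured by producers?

Producer share = 0.0625

Pre-subsidy: 1245 - (5/3)q = 391/9 + (1/9)q gives q* = 675.875 and p* = 2845/24.
With the rebate, buyers effectively pay pb = ps − 4, where ps is the price sellers receive.
On the curves, pb = 1245 - (5/3)q and ps = 391/9 + (1/9)q; the wedge ps − pb = 4 gives 391/9 + (1/9)q − (1245 - (5/3)q) = 4, so q' = 678.125.
Then pb = 1245 − (5/3)·678.125 = 2755/24 and ps = 391/9 + (1/9)·678.125 = 2851/24.
Buyers' price falls by p* − pb = 2845/24 − 2755/24 = 3.75; sellers' price rises by ps − p* = 2851/24 − 2845/24 = 0.25.
So producers capture 0.25/4 = 0.0625 of each unit of subsidy.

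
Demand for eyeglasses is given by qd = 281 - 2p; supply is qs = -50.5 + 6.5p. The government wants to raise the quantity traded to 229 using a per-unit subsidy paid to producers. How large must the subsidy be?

At q = 229, invert demand for the buyer price: pb = (281 − 229)/2 = 26; invert supply for the seller price: ps = (229 − (-50.5))/6.5 = 43.
The subsidy must fill the gap: s = ps − pb = 43 − 26 = 17.

Required subsidy s = 17 per unit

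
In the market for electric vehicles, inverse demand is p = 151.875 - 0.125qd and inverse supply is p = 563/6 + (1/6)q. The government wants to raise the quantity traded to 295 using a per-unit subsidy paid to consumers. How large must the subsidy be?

Required subsidy s = 28 per unit

At q = 295, from the demand curve buyers pay pb = 151.875 − 0.125·295 = 115; from the supply curve sellers need ps = 563/6 + (1/6)·295 = 143.
The subsidy must fill the gap: s = ps − pb = 143 − 115 = 28.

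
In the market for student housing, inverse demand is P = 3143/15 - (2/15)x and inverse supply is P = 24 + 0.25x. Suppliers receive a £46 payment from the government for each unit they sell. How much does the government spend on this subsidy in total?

Government cost = £27784

Pre-subsidy: 3143/15 - (2/15)x = 24 + 0.25x gives x* = 484 and P* = 145.
With the subsidy, sellers receive Ps = Pb + 46 for each unit, where Pb is the price buyers pay.
On the curves, Pb = 3143/15 - (2/15)x and Ps = 24 + 0.25x; the wedge Ps − Pb = 46 gives 24 + 0.25x − (3143/15 - (2/15)x) = 46, so x' = 604.
Then Pb = 3143/15 − (2/15)·604 = 129 and Ps = 24 + 0.25·604 = 175.
Government outlay = subsidy × quantity = 46 × 604 = 27784.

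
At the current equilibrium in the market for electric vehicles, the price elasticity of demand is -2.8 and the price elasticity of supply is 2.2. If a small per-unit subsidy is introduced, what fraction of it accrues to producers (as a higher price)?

For a small subsidy around the equilibrium, the benefit split depends on the relative slopes, which at a point are proportional to the elasticities.
Buyer share = εs/(εs + |εd|) = 2.2/(2.2 + 2.8) = 0.44; seller share = |εd|/(εs + |εd|) = 0.56.
So producers capture 0.56 of the subsidy.

Producer share = 0.56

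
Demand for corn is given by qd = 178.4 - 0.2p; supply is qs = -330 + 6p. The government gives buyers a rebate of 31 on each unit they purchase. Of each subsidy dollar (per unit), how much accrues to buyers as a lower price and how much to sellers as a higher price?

Buyers gain 30 per unit; sellers gain 1 per unit

Pre-subsidy: 178.4 - 0.2p = -330 + 6p gives p* = 82, q* = 162.
With the rebate, buyers effectively pay pb = ps − 31, where ps is the price sellers receive.
Demand in terms of ps becomes qd = 178.4 − 0.2(ps − 31) = 184.6 - 0.2ps. Setting this equal to supply: 184.6 - 0.2ps = -330 + 6ps, so ps = 83.
Buyers pay pb = 83 − 31 = 52; q' = -330 + 6·83 = 168.
Buyers' price falls by p* − pb = 82 − 52 = 30; sellers' price rises by ps − p* = 83 − 82 = 1.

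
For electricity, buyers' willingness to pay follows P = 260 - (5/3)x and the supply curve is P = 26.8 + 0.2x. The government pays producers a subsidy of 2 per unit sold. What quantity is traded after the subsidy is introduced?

Pre-subsidy: 260 - (5/3)x = 26.8 + 0.2x gives x* = 1749/14 and P* = 725/14.
With the subsidy, sellers receive Ps = Pb + 2 for each unit, where Pb is the price buyers pay.
On the curves, Pb = 260 - (5/3)x and Ps = 26.8 + 0.2x; the wedge Ps − Pb = 2 gives 26.8 + 0.2x − (260 - (5/3)x) = 2, so x' = 126.
Then Pb = 260 − (5/3)·126 = 50 and Ps = 26.8 + 0.2·126 = 52.

x' = 126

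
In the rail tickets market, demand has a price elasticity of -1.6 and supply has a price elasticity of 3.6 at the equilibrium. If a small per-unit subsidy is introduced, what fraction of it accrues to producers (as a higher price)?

For a small subsidy around the equilibrium, the benefit split depends on the relative slopes, which at a point are proportional to the elasticities.
Buyer share = εs/(εs + |εd|) = 3.6/(3.6 + 1.6) = 9/13; seller share = |εd|/(εs + |εd|) = 4/13.
So producers capture 4/13 of the subsidy.

Producer share = 4/13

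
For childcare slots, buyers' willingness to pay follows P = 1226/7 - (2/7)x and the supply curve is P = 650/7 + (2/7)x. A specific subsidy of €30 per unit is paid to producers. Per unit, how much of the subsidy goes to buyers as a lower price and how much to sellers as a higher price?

Buyers gain €15 per unit; sellers gain €15 per unit

Pre-subsidy: 1226/7 - (2/7)x = 650/7 + (2/7)x gives x* = 144 and P* = 134.
With the subsidy, sellers receive Ps = Pb + 30 for each unit, where Pb is the price buyers pay.
On the curves, Pb = 1226/7 - (2/7)x and Ps = 650/7 + (2/7)x; the wedge Ps − Pb = 30 gives 650/7 + (2/7)x − (1226/7 - (2/7)x) = 30, so x' = 196.5.
Then Pb = 1226/7 − (2/7)·196.5 = 119 and Ps = 650/7 + (2/7)·196.5 = 149.
Buyers' price falls by P* − Pb = 134 − 119 = 15; sellers' price rises by Ps − P* = 149 − 134 = 15.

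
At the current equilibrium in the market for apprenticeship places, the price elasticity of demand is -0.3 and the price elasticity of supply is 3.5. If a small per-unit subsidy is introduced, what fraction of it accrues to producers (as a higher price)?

For a small subsidy around the equilibrium, the benefit split depends on the relative slopes, which at a point are proportional to the elasticities.
Buyer share = εs/(εs + |εd|) = 3.5/(3.5 + 0.3) = 35/38; seller share = |εd|/(εs + |εd|) = 3/38.
So producers capture 3/38 of the subsidy.

Producer share = 3/38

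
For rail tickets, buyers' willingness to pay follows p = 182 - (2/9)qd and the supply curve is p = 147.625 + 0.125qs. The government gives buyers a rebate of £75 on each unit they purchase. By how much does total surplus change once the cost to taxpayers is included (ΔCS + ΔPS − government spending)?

Pre-subsidy: 182 - (2/9)q = 147.625 + 0.125q gives q* = 99 and p* = 160.
With the rebate, buyers effectively pay pb = ps − 75, where ps is the price sellers receive.
On the curves, pb = 182 - (2/9)q and ps = 147.625 + 0.125q; the wedge ps − pb = 75 gives 147.625 + 0.125q − (182 - (2/9)q) = 75, so q' = 315.
Then pb = 182 − (2/9)·315 = 112 and ps = 147.625 + 0.125·315 = 187.
ΔCS = ½(99 + 315)(160 − 112) = 9936; ΔPS = ½(99 + 315)(187 − 160) = 5589.
Government spending = 75 × 315 = 23625.
Net change = 9936 + 5589 − 23625 = -8100. The loss equals the DWL triangle ½·75·216.

Net change in total surplus = -£8100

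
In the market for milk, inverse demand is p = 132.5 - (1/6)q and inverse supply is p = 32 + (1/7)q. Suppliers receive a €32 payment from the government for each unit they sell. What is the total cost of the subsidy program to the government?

Pre-subsidy: 132.5 - (1/6)q = 32 + (1/7)q gives q* = 4221/13 and p* = 1019/13.
With the subsidy, sellers receive ps = pb + 32 for each unit, where pb is the price buyers pay.
On the curves, pb = 132.5 - (1/6)q and ps = 32 + (1/7)q; the wedge ps − pb = 32 gives 32 + (1/7)q − (132.5 - (1/6)q) = 32, so q' = 5565/13.
Then pb = 132.5 − (1/6)·(5565/13) = 795/13 and ps = 32 + (1/7)·(5565/13) = 1211/13.
Government outlay = subsidy × quantity = 32 × 5565/13 = 178080/13.

Government cost = 178080/13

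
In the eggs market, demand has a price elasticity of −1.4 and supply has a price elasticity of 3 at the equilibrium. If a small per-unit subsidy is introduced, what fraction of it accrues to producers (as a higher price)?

Producer share = 7/22

For a small subsidy around the equilibrium, the benefit split depends on the relative slopes, which at a point are proportional to the elasticities.
Buyer share = εs/(εs + |εd|) = 3/(3 + 1.4) = 15/22; seller share = |εd|/(εs + |εd|) = 7/22.
So producers capture 7/22 of the subsidy.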